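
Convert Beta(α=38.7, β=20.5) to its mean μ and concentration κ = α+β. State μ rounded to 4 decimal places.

κ = α+β = 38.7+20.5 = 59.2; μ = α/κ = 38.7/59.2 = 0.6537.

μ = 0.6537, κ = 59.2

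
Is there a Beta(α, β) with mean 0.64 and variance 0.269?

A Beta with mean μ has variance μ(1−μ)/(α+β+1) < μ(1−μ).
Here μ(1−μ) = 0.64×0.36 = 0.2304, and 0.269 ≥ 0.2304.

No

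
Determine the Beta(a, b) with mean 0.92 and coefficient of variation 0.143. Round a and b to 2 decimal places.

a = 2.99, b = 0.26

σ = CV·μ = 0.143×0.92 = 0.13156, so σ² = 0.017308.
s+1 = μ(1−μ)/σ² = 0.0736/0.017308 = 4.2524, so s = a+b = 3.2524.
a = μs = 2.99, b = (1−μ)s = 0.26.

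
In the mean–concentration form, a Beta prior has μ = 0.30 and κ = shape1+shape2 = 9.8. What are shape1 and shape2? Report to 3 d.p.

shape1 = 2.940, shape2 = 6.860

shape1 = μκ = 0.30×9.8 = 2.940 and shape2 = (1−μ)κ = 0.70×9.8 = 6.860.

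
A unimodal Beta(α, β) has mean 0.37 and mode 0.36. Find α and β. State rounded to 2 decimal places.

α = 10.36, β = 17.64

Let s = α+β. Mean gives α = μs = 0.37s; mode gives (α−1)/(s−2) = 0.36.
Substituting: 0.37s − 1 = 0.36(s−2) = 0.36s − 0.72, so 0.01s = 0.28 and s = 28.0000.
Then α = 0.37×28.0000 = 10.36 and β = s−α = 17.64.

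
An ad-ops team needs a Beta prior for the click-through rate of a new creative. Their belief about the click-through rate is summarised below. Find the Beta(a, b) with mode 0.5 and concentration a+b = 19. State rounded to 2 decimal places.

a = 9.50, b = 9.50

Since the density peak of Beta(a,b) is at (a−1)/(a+b−2),
a = 1 + 0.5(19−2) = 9.50 and b = 19 − 9.50 = 9.50.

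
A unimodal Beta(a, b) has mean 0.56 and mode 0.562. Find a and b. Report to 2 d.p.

Let s = a+b. Mean gives a = μs = 0.56s; mode gives (a−1)/(s−2) = 0.562.
Substituting: 0.56s − 1 = 0.562(s−2) = 0.562s − 1.124, so -0.002s = -0.124 and s = 62.0000.
Then a = 0.56×62.0000 = 34.72 and b = s−a = 27.28.

a = 34.72, b = 27.28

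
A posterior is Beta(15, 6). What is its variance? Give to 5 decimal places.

α+β = 21 and αβ = 90, so Var = αβ/[(α+β)²(α+β+1)] = 90/9702 = 0.00928.

0.00928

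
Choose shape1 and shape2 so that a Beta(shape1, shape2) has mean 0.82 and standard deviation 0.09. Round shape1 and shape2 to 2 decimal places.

shape1 = 14.12, shape2 = 3.10

σ² = 0.09² = 0.0081.
With s = shape1+shape2, Var = μ(1−μ)/(s+1), so s+1 = (0.82×0.18)/0.0081 = 18.2222 and s = 17.2222.
shape1 = μs = 14.12, shape2 = (1−μ)s = 3.10.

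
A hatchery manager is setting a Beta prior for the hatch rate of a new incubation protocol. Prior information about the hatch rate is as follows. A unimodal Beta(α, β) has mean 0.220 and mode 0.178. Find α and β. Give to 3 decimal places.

α = 3.373, β = 11.960

With s = α+β: μ = α/s and mode = (α−1)/(s−2). Eliminating α = μs,
μs − 1 = m(s−2) ⇒ s(μ−m) = 1−2m ⇒ s = 0.644/0.042 = 15.3333.
So α = μs = 3.373, β = (1−μ)s = 11.960.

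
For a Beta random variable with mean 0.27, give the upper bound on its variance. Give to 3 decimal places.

For fixed mean μ the Beta variance is μ(1−μ)/(α+β+1), increasing as α+β decreases.
Its least upper bound (not attained) is μ(1−μ) = 0.27·0.73 = 0.197.

0.197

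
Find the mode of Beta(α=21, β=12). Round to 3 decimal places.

0.645

With α,β > 1, mode = (α−1)/(α+β−2) = 20/31 = 0.645.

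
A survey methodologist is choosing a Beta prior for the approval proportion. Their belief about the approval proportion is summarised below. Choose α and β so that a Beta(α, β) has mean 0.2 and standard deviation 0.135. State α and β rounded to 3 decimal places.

α = 1.556, β = 6.223

σ² = 0.135² = 0.018225.
With s = α+β, Var = μ(1−μ)/(s+1), so s+1 = (0.2×0.8)/0.018225 = 8.7791 and s = 7.7791.
α = μs = 1.556, β = (1−μ)s = 6.223.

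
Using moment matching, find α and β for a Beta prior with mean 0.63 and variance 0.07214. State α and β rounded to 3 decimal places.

α = 1.406, β = 0.826

Write ν = α+β; then α = μν and Var = μ(1−μ)/(ν+1).
ν = μ(1−μ)/Var − 1 = 0.2331/0.07214 − 1 = 2.2312.
α = 0.63·2.2312 = 1.406, β = 0.37·2.2312 = 0.826.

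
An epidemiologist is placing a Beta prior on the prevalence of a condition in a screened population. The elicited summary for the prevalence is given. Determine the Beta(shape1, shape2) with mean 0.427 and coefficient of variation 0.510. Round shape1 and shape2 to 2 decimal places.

shape1 = 1.78, shape2 = 2.38

Var = (CV·μ)² = (0.510×0.427)² = 0.047424.
shape1+shape2 = μ(1−μ)/Var − 1 = 0.244671/0.047424 − 1 = 4.1592.
Thus shape1 = 0.427·4.1592 = 1.78 and shape2 = 0.573·4.1592 = 2.38.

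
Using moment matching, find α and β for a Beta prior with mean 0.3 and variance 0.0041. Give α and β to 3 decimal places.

α = 15.066, β = 35.154

Let s = α+β. The Beta variance is μ(1−μ)/(s+1).
So s+1 = μ(1−μ)/σ² = (0.3×0.7)/0.0041 = 0.21/0.0041 = 51.2195, giving s = 50.2195.
Then α = μs = 0.3×50.2195 = 15.066 and β = (1−μ)s = 0.7×50.2195 = 35.154.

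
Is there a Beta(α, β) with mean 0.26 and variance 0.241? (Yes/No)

The Beta variance bound is σ² < μ(1−μ).
Here μ(1−μ) = 0.26×0.74 = 0.1924, and 0.241 ≥ 0.1924.

No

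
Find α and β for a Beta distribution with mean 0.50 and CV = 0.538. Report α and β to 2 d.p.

α = 1.23, β = 1.23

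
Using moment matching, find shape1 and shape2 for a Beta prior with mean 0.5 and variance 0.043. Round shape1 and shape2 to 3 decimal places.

shape1 = 2.407, shape2 = 2.407

Write ν = shape1+shape2; then shape1 = μν and Var = μ(1−μ)/(ν+1).
ν = μ(1−μ)/Var − 1 = 0.25/0.043 − 1 = 4.8140.
shape1 = 0.5·4.8140 = 2.407, shape2 = 0.5·4.8140 = 2.407.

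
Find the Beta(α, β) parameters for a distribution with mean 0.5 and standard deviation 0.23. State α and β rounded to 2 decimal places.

σ² = 0.23² = 0.0529.
With s = α+β, Var = μ(1−μ)/(s+1), so s+1 = (0.5×0.5)/0.0529 = 4.7259 and s = 3.7259.
α = μs = 1.86, β = (1−μ)s = 1.86.

α = 1.86, β = 1.86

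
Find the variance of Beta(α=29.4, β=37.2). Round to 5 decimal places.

μ = 29.4/66.6 = 0.441441; Var = μ(1−μ)/(α+β+1) = 0.2465709/67.6 = 0.00365.

0.00365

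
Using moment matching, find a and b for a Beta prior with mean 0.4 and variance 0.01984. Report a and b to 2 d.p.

Write ν = a+b; then a = μν and Var = μ(1−μ)/(ν+1).
ν = μ(1−μ)/Var − 1 = 0.24/0.01984 − 1 = 11.0968.
a = 0.4·11.0968 = 4.44, b = 0.6·11.0968 = 6.66.

a = 4.44, b = 6.66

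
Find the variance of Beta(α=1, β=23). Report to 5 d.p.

0.00160

α+β = 24 and αβ = 23, so Var = αβ/[(α+β)²(α+β+1)] = 23/14400 = 0.00160.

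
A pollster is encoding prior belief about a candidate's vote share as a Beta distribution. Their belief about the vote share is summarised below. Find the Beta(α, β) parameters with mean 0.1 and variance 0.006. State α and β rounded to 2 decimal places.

α = 1.40, β = 12.60

By moment matching, α+β = μ(1−μ)/σ² − 1 = (0.1·0.9)/0.006 − 1 = 15.0000 − 1 = 14.0000.
Since α/(α+β) = μ, α = 0.1·14.0000 = 1.40 and β = 0.9·14.0000 = 12.60.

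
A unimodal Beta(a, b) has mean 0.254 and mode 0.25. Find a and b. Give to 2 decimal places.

a = 31.75, b = 93.25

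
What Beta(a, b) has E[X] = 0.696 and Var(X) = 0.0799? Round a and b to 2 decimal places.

a = 1.15, b = 0.50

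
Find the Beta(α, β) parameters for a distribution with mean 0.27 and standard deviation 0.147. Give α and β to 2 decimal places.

Variance = 0.147² = 0.021609. The moment-matching identity α+β = μ(1−μ)/Var − 1 gives
α+β = 0.1971/0.021609 − 1 = 8.1212, so α = μ·8.1212 = 2.19 and β = (1−μ)·8.1212 = 5.93.

α = 2.19, β = 5.93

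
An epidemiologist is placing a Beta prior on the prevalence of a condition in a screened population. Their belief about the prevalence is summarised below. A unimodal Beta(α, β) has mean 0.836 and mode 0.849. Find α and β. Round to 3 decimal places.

Let s = α+β. Mean gives α = μs = 0.836s; mode gives (α−1)/(s−2) = 0.849.
Substituting: 0.836s − 1 = 0.849(s−2) = 0.849s − 1.698, so -0.013s = -0.698 and s = 53.6923.
Then α = 0.836×53.6923 = 44.887 and β = s−α = 8.806.

α = 44.887, β = 8.806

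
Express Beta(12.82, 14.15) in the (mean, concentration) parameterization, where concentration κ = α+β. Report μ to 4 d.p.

μ = 0.4753, κ = 26.97

κ = α+β = 12.82+14.15 = 26.97; μ = α/κ = 12.82/26.97 = 0.4753.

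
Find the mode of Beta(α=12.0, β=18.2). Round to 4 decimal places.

0.3901

With α,β > 1, mode = (α−1)/(α+β−2) = 11.0/28.2 = 0.3901.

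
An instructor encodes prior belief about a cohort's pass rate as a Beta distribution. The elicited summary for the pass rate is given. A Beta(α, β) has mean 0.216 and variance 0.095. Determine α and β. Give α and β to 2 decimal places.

By moment matching, α+β = μ(1−μ)/σ² − 1 = (0.216·0.784)/0.095 − 1 = 1.7826 − 1 = 0.7826.
Since α/(α+β) = μ, α = 0.216·0.7826 = 0.17 and β = 0.784·0.7826 = 0.61.

α = 0.17, β = 0.61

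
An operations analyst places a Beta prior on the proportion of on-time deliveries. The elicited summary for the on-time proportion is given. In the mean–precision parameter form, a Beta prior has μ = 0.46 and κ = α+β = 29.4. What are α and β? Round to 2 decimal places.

Split κ in proportion μ : (1−μ): α = 0.46·29.4 = 13.52, β = 29.4 − 13.52 = 15.88.

α = 13.52, β = 15.88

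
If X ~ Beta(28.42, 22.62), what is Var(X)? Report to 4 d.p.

0.0047

μ = 28.42/51.04 = 0.556818; Var = μ(1−μ)/(α+β+1) = 0.2467717/52.04 = 0.0047.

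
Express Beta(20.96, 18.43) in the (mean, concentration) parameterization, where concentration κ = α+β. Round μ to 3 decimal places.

κ = α+β = 20.96+18.43 = 39.39; μ = α/κ = 20.96/39.39 = 0.532.

μ = 0.532, κ = 39.39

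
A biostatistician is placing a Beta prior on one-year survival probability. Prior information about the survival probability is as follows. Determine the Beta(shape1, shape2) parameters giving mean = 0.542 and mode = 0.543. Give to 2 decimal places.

shape1 = 46.61, shape2 = 39.39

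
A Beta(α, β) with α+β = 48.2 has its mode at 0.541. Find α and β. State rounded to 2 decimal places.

Since the density peak of Beta(α,β) is at (α−1)/(α+β−2),
α = 1 + 0.541(48.2−2) = 25.99 and β = 48.2 − 25.99 = 22.21.

α = 25.99, β = 22.21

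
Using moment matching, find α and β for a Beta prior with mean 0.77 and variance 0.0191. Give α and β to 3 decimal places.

α = 6.370, β = 1.903

By moment matching, α+β = μ(1−μ)/σ² − 1 = (0.77·0.23)/0.0191 − 1 = 9.2723 − 1 = 8.2723.
Since α/(α+β) = μ, α = 0.77·8.2723 = 6.370 and β = 0.23·8.2723 = 1.903.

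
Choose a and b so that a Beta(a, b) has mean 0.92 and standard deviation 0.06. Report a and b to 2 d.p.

σ² = 0.06² = 0.0036.
With s = a+b, Var = μ(1−μ)/(s+1), so s+1 = (0.92×0.08)/0.0036 = 20.4444 and s = 19.4444.
a = μs = 17.89, b = (1−μ)s = 1.56.

a = 17.89, b = 1.56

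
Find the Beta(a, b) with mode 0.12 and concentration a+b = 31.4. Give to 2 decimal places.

Since the density peak of Beta(a,b) is at (a−1)/(a+b−2),
a = 1 + 0.12(31.4−2) = 4.53 and b = 31.4 − 4.53 = 26.87.

a = 4.53, b = 26.87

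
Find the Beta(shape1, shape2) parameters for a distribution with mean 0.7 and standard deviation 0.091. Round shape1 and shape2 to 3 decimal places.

First σ² = 0.008281. Setting shape1 = μn, shape2 = (1−μ)n with n = shape1+shape2,
μ(1−μ)/(n+1) = 0.008281 ⇒ n+1 = 0.21/0.008281 = 25.3593 ⇒ n = 24.3593.
Hence shape1 = 0.7×24.3593 = 17.051, shape2 = 0.3×24.3593 = 7.308.

shape1 = 17.051, shape2 = 7.308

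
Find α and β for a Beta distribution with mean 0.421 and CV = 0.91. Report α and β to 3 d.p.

α = 0.278, β = 0.383

σ = CV·μ = 0.91×0.421 = 0.38311, so σ² = 0.146773.
s+1 = μ(1−μ)/σ² = 0.243759/0.146773 = 1.6608, so s = α+β = 0.6608.
α = μs = 0.278, β = (1−μ)s = 0.383.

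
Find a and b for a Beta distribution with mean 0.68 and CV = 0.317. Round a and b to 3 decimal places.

σ = CV·μ = 0.317×0.68 = 0.21556, so σ² = 0.046466.
s+1 = μ(1−μ)/σ² = 0.2176/0.046466 = 4.6830, so s = a+b = 3.6830.
a = μs = 2.504, b = (1−μ)s = 1.179.

a = 2.504, b = 1.179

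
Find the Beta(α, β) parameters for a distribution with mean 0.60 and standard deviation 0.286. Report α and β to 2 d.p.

α = 1.16, β = 0.77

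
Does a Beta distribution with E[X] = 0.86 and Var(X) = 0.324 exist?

No

A Beta with mean μ has variance μ(1−μ)/(α+β+1) < μ(1−μ).
Here μ(1−μ) = 0.86×0.14 = 0.1204, and 0.324 ≥ 0.1204.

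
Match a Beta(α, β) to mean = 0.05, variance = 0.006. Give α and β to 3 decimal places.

α = 0.346, β = 6.571

Let s = α+β. The Beta variance is μ(1−μ)/(s+1).
So s+1 = μ(1−μ)/σ² = (0.05×0.95)/0.006 = 0.0475/0.006 = 7.9167, giving s = 6.9167.
Then α = μs = 0.05×6.9167 = 0.346 and β = (1−μ)s = 0.95×6.9167 = 6.571.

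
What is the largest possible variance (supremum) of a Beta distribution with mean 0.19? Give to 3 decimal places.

0.154

For fixed mean μ the Beta variance is μ(1−μ)/(α+β+1), increasing as α+β decreases.
Its least upper bound (not attained) is μ(1−μ) = 0.19·0.81 = 0.154.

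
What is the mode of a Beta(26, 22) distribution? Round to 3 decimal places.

The density x^(α−1)(1−x)^(β−1) is maximised at (α−1)/(α+β−2) = 25/46 = 0.543.

0.543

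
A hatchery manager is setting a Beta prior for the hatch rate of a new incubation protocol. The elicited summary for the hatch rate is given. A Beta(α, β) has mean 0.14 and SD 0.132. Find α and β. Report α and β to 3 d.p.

First σ² = 0.017424. Setting α = μn, β = (1−μ)n with n = α+β,
μ(1−μ)/(n+1) = 0.017424 ⇒ n+1 = 0.1204/0.017424 = 6.9100 ⇒ n = 5.9100.
Hence α = 0.14×5.9100 = 0.827, β = 0.86×5.9100 = 5.083.

α = 0.827, β = 5.083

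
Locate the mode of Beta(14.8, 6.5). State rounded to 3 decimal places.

0.715

With α,β > 1, mode = (α−1)/(α+β−2) = 13.8/19.3 = 0.715.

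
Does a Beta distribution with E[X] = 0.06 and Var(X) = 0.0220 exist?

For any Beta, Var(X) < E[X]·(1−E[X]).
Here μ(1−μ) = 0.06×0.94 = 0.0564, and 0.0220 < 0.0564.

Yes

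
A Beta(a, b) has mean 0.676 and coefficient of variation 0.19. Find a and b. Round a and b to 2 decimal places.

a = 8.30, b = 3.98

σ = CV·μ = 0.19×0.676 = 0.12844, so σ² = 0.016497.
s+1 = μ(1−μ)/σ² = 0.219024/0.016497 = 13.2767, so s = a+b = 12.2767.
a = μs = 8.30, b = (1−μ)s = 3.98.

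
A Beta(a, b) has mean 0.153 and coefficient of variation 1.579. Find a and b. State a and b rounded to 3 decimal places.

σ = CV·μ = 1.579×0.153 = 0.24159, so σ² = 0.058364.
s+1 = μ(1−μ)/σ² = 0.129591/0.058364 = 2.2204, so s = a+b = 1.2204.
a = μs = 0.187, b = (1−μ)s = 1.034.

a = 0.187, b = 1.034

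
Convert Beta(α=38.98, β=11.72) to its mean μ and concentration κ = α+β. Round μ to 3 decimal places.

μ = 0.769, κ = 50.70

κ = α+β = 38.98+11.72 = 50.70; μ = α/κ = 38.98/50.70 = 0.769.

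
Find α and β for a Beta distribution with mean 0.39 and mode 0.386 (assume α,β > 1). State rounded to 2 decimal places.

α = 22.23, β = 34.77

With s = α+β: μ = α/s and mode = (α−1)/(s−2). Eliminating α = μs,
μs − 1 = m(s−2) ⇒ s(μ−m) = 1−2m ⇒ s = 0.228/0.004 = 57.0000.
So α = μs = 22.23, β = (1−μ)s = 34.77.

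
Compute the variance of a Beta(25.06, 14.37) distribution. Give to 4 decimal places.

0.0057

α+β = 39.43 and αβ = 360.1122, so Var = αβ/[(α+β)²(α+β+1)] = 360.1122/62857.527707 = 0.0057.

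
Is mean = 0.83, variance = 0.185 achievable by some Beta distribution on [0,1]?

No

For any Beta, Var(X) < E[X]·(1−E[X]).
Here μ(1−μ) = 0.83×0.17 = 0.1411, and 0.185 ≥ 0.1411.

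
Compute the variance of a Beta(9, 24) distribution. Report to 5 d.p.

0.00583

μ = 9/33 = 0.272727; Var = μ(1−μ)/(α+β+1) = 0.1983471/34 = 0.00583.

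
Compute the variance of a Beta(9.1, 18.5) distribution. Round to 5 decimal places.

α+β = 27.6 and αβ = 168.35, so Var = αβ/[(α+β)²(α+β+1)] = 168.35/21786.336 = 0.00773.

0.00773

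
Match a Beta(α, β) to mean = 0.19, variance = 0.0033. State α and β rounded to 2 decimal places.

α = 8.67, β = 36.97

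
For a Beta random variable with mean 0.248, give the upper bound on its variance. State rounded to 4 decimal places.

0.1865

Var = μ(1−μ)/(α+β+1), which approaches μ(1−μ) as α+β → 0.
So the supremum is μ(1−μ) = 0.248×0.752 = 0.1865.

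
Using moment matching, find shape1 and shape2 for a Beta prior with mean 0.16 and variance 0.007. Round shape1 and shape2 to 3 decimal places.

shape1 = 2.912, shape2 = 15.288

Let s = shape1+shape2. The Beta variance is μ(1−μ)/(s+1).
So s+1 = μ(1−μ)/σ² = (0.16×0.84)/0.007 = 0.1344/0.007 = 19.2000, giving s = 18.2000.
Then shape1 = μs = 0.16×18.2000 = 2.912 and shape2 = (1−μ)s = 0.84×18.2000 = 15.288.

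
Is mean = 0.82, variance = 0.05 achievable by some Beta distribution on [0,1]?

The Beta variance bound is σ² < μ(1−μ).
Here μ(1−μ) = 0.82×0.18 = 0.1476, and 0.05 < 0.1476.

Yes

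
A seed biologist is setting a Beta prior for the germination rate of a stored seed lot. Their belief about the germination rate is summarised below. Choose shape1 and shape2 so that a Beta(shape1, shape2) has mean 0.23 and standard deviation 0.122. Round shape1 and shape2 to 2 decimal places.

shape1 = 2.51, shape2 = 8.39

Variance = 0.122² = 0.014884. The moment-matching identity shape1+shape2 = μ(1−μ)/Var − 1 gives
shape1+shape2 = 0.1771/0.014884 − 1 = 10.8987, so shape1 = μ·10.8987 = 2.51 and shape2 = (1−μ)·10.8987 = 8.39.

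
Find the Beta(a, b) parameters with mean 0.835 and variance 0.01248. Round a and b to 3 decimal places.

a = 8.383, b = 1.657

Let s = a+b. The Beta variance is μ(1−μ)/(s+1).
So s+1 = μ(1−μ)/σ² = (0.835×0.165)/0.01248 = 0.137775/0.01248 = 11.0397, giving s = 10.0397.
Then a = μs = 0.835×10.0397 = 8.383 and b = (1−μ)s = 0.165×10.0397 = 1.657.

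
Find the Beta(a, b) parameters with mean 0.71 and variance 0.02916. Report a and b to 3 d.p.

Let s = a+b. The Beta variance is μ(1−μ)/(s+1).
So s+1 = μ(1−μ)/σ² = (0.71×0.29)/0.02916 = 0.2059/0.02916 = 7.0610, giving s = 6.0610.
Then a = μs = 0.71×6.0610 = 4.303 and b = (1−μ)s = 0.29×6.0610 = 1.758.

a = 4.303, b = 1.758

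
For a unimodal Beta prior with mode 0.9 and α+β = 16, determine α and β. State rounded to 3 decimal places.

For α,β>1 the mode is (α−1)/(α+β−2), so α = mode·(κ−2)+1 = 0.9×14+1 = 13.600.
And β = (1−mode)·(κ−2)+1 = 0.1×14+1 = 2.400.

α = 13.600, β = 2.400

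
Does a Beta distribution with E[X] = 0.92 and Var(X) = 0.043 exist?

Yes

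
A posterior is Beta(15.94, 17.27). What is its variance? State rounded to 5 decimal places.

Var = αβ/[(α+β)²(α+β+1)] = (15.94×17.27)/(33.21²×34.21) = 275.2838/37730.349261 = 0.00730.

0.00730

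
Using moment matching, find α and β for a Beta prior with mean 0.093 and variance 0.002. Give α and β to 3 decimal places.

α = 3.829, β = 37.346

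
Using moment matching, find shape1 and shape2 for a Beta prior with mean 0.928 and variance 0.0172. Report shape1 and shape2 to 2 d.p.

Write ν = shape1+shape2; then shape1 = μν and Var = μ(1−μ)/(ν+1).
ν = μ(1−μ)/Var − 1 = 0.066816/0.0172 − 1 = 2.8847.
shape1 = 0.928·2.8847 = 2.68, shape2 = 0.072·2.8847 = 0.21.

shape1 = 2.68, shape2 = 0.21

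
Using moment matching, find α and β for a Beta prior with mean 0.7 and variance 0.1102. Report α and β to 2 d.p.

Let s = α+β. The Beta variance is μ(1−μ)/(s+1).
So s+1 = μ(1−μ)/σ² = (0.7×0.3)/0.1102 = 0.21/0.1102 = 1.9056, giving s = 0.9056.
Then α = μs = 0.7×0.9056 = 0.63 and β = (1−μ)s = 0.3×0.9056 = 0.27.

α = 0.63, β = 0.27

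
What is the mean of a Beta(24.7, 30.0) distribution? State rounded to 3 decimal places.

0.452

The Beta mean is α/(α+β) = 24.7/(24.7+30.0) = 0.452.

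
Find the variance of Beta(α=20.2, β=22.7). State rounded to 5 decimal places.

0.00568

α+β = 42.9 and αβ = 458.54, so Var = αβ/[(α+β)²(α+β+1)] = 458.54/80793.999 = 0.00568.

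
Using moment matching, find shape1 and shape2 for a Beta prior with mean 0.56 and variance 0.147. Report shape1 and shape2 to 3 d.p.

shape1 = 0.379, shape2 = 0.298

By moment matching, shape1+shape2 = μ(1−μ)/σ² − 1 = (0.56·0.44)/0.147 − 1 = 1.6762 − 1 = 0.6762.
Since shape1/(shape1+shape2) = μ, shape1 = 0.56·0.6762 = 0.379 and shape2 = 0.44·0.6762 = 0.298.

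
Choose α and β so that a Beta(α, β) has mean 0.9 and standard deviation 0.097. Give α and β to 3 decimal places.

Variance = 0.097² = 0.009409. The moment-matching identity α+β = μ(1−μ)/Var − 1 gives
α+β = 0.09/0.009409 − 1 = 8.5653, so α = μ·8.5653 = 7.709 and β = (1−μ)·8.5653 = 0.857.

α = 7.709, β = 0.857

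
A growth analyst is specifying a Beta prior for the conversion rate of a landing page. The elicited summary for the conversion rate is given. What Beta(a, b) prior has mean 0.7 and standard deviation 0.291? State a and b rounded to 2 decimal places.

σ² = 0.291² = 0.084681.
With s = a+b, Var = μ(1−μ)/(s+1), so s+1 = (0.7×0.3)/0.084681 = 2.4799 and s = 1.4799.
a = μs = 1.04, b = (1−μ)s = 0.44.

a = 1.04, b = 0.44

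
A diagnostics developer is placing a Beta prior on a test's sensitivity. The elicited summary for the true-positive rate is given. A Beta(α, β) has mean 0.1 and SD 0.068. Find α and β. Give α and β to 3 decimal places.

α = 1.846, β = 16.617

Variance = 0.068² = 0.004624. The moment-matching identity α+β = μ(1−μ)/Var − 1 gives
α+β = 0.09/0.004624 − 1 = 18.4637, so α = μ·18.4637 = 1.846 and β = (1−μ)·18.4637 = 16.617.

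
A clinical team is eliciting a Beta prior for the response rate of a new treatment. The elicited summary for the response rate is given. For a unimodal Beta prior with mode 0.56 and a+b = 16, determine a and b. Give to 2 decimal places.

For a,b>1 the mode is (a−1)/(a+b−2), so a = mode·(κ−2)+1 = 0.56×14+1 = 8.84.
And b = (1−mode)·(κ−2)+1 = 0.44×14+1 = 7.16.

a = 8.84, b = 7.16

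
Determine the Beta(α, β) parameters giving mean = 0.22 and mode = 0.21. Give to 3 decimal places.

α = 12.760, β = 45.240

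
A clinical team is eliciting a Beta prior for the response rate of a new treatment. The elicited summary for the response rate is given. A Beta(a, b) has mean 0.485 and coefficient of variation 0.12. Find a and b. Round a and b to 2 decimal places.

a = 35.28, b = 37.46

Var = (CV·μ)² = (0.12×0.485)² = 0.003387.
a+b = μ(1−μ)/Var − 1 = 0.249775/0.003387 − 1 = 72.7400.
Thus a = 0.485·72.7400 = 35.28 and b = 0.515·72.7400 = 37.46.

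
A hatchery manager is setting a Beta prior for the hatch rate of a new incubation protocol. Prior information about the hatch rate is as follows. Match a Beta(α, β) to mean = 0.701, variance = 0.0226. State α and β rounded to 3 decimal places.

Let s = α+β. The Beta variance is μ(1−μ)/(s+1).
So s+1 = μ(1−μ)/σ² = (0.701×0.299)/0.0226 = 0.209599/0.0226 = 9.2743, giving s = 8.2743.
Then α = μs = 0.701×8.2743 = 5.800 and β = (1−μ)s = 0.299×8.2743 = 2.474.

α = 5.800, β = 2.474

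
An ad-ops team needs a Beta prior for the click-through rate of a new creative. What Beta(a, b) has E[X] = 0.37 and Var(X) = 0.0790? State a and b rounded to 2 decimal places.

By moment matching, a+b = μ(1−μ)/σ² − 1 = (0.37·0.63)/0.0790 − 1 = 2.9506 − 1 = 1.9506.
Since a/(a+b) = μ, a = 0.37·1.9506 = 0.72 and b = 0.63·1.9506 = 1.23.

a = 0.72, b = 1.23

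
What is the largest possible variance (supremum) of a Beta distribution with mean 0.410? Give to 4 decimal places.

0.2419

Var = μ(1−μ)/(α+β+1), which approaches μ(1−μ) as α+β → 0.
So the supremum is μ(1−μ) = 0.410×0.590 = 0.2419.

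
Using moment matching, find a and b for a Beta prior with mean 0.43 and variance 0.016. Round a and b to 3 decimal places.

Let s = a+b. The Beta variance is μ(1−μ)/(s+1).
So s+1 = μ(1−μ)/σ² = (0.43×0.57)/0.016 = 0.2451/0.016 = 15.3187, giving s = 14.3187.
Then a = μs = 0.43×14.3187 = 6.157 and b = (1−μ)s = 0.57×14.3187 = 8.162.

a = 6.157, b = 8.162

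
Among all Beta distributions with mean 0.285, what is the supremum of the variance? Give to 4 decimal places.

0.2038

Var = μ(1−μ)/(α+β+1), which approaches μ(1−μ) as α+β → 0.
So the supremum is μ(1−μ) = 0.285×0.715 = 0.2038.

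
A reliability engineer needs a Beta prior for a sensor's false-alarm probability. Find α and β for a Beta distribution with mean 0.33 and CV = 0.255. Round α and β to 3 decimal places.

α = 9.974, β = 20.250

Var = (CV·μ)² = (0.255×0.33)² = 0.007081.
α+β = μ(1−μ)/Var − 1 = 0.2211/0.007081 − 1 = 30.2234.
Thus α = 0.33·30.2234 = 9.974 and β = 0.67·30.2234 = 20.250.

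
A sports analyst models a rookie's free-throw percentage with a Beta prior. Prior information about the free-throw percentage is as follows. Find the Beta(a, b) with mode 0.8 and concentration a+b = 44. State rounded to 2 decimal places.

For a,b>1 the mode is (a−1)/(a+b−2), so a = mode·(κ−2)+1 = 0.8×42+1 = 34.60.
And b = (1−mode)·(κ−2)+1 = 0.2×42+1 = 9.40.

a = 34.60, b = 9.40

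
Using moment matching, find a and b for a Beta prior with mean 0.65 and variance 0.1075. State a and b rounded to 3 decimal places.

By moment matching, a+b = μ(1−μ)/σ² − 1 = (0.65·0.35)/0.1075 − 1 = 2.1163 − 1 = 1.1163.
Since a/(a+b) = μ, a = 0.65·1.1163 = 0.726 and b = 0.35·1.1163 = 0.391.

a = 0.726, b = 0.391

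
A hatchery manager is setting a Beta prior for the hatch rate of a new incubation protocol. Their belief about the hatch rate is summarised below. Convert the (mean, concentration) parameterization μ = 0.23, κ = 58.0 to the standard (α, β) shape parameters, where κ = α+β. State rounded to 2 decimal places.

α = μκ = 0.23×58.0 = 13.34 and β = (1−μ)κ = 0.77×58.0 = 44.66.

α = 13.34, β = 44.66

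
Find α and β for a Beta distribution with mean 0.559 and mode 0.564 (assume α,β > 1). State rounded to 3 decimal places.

α = 14.310, β = 11.290

With s = α+β: μ = α/s and mode = (α−1)/(s−2). Eliminating α = μs,
μs − 1 = m(s−2) ⇒ s(μ−m) = 1−2m ⇒ s = -0.128/-0.005 = 25.6000.
So α = μs = 14.310, β = (1−μ)s = 11.290.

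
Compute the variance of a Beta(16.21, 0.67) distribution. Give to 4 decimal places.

0.0021

Var = αβ/[(α+β)²(α+β+1)] = (16.21×0.67)/(16.88²×17.88) = 10.8607/5094.627072 = 0.0021.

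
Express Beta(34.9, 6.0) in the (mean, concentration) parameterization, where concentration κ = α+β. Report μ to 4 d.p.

μ = 0.8533, κ = 40.9

κ = α+β = 34.9+6.0 = 40.9; μ = α/κ = 34.9/40.9 = 0.8533.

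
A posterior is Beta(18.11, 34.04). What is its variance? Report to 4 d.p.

0.0043

Var = αβ/[(α+β)²(α+β+1)] = (18.11×34.04)/(52.15²×53.15) = 616.4644/144547.935875 = 0.0043.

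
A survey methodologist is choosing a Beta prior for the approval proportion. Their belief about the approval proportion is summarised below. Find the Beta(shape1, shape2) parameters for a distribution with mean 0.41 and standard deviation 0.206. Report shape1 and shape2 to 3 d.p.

shape1 = 1.927, shape2 = 2.773

σ² = 0.206² = 0.042436.
With s = shape1+shape2, Var = μ(1−μ)/(s+1), so s+1 = (0.41×0.59)/0.042436 = 5.7003 and s = 4.7003.
shape1 = μs = 1.927, shape2 = (1−μ)s = 2.773.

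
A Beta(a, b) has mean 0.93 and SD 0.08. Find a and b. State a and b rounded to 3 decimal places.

a = 8.530, b = 0.642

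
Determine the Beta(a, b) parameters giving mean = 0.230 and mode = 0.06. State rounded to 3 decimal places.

a = 1.191, b = 3.986

Let s = a+b. Mean gives a = μs = 0.230s; mode gives (a−1)/(s−2) = 0.06.
Substituting: 0.230s − 1 = 0.06(s−2) = 0.06s − 0.12, so 0.170s = 0.88 and s = 5.1765.
Then a = 0.230×5.1765 = 1.191 and b = s−a = 3.986.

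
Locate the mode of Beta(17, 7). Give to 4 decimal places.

0.7273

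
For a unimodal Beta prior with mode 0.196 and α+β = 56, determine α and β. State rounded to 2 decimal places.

α = 11.58, β = 44.42

For α,β>1 the mode is (α−1)/(α+β−2), so α = mode·(κ−2)+1 = 0.196×54+1 = 11.58.
And β = (1−mode)·(κ−2)+1 = 0.804×54+1 = 44.42.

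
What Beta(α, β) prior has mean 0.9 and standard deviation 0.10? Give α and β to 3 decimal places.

Variance = 0.10² = 0.0100. The moment-matching identity α+β = μ(1−μ)/Var − 1 gives
α+β = 0.09/0.0100 − 1 = 8.0000, so α = μ·8.0000 = 7.200 and β = (1−μ)·8.0000 = 0.800.

α = 7.200, β = 0.800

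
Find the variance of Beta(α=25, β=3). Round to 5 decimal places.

0.00330

α+β = 28 and αβ = 75, so Var = αβ/[(α+β)²(α+β+1)] = 75/22736 = 0.00330.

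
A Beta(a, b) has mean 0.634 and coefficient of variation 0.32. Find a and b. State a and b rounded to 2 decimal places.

Var = (CV·μ)² = (0.32×0.634)² = 0.041160.
a+b = μ(1−μ)/Var − 1 = 0.232044/0.041160 − 1 = 4.6376.
Thus a = 0.634·4.6376 = 2.94 and b = 0.366·4.6376 = 1.70.

a = 2.94, b = 1.70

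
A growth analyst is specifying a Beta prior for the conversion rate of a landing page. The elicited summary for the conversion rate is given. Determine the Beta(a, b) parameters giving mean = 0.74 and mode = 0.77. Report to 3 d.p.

a = 13.320, b = 4.680

Let s = a+b. Mean gives a = μs = 0.74s; mode gives (a−1)/(s−2) = 0.77.
Substituting: 0.74s − 1 = 0.77(s−2) = 0.77s − 1.54, so -0.03s = -0.54 and s = 18.0000.
Then a = 0.74×18.0000 = 13.320 and b = s−a = 4.680.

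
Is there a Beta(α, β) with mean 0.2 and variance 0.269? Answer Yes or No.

No

The Beta variance bound is σ² < μ(1−μ).
Here μ(1−μ) = 0.2×0.8 = 0.16, and 0.269 ≥ 0.16.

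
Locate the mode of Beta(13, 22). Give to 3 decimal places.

0.364

With α,β > 1, mode = (α−1)/(α+β−2) = 12/33 = 0.364.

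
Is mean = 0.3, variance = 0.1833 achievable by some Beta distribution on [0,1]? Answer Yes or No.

A Beta with mean μ has variance μ(1−μ)/(α+β+1) < μ(1−μ).
Here μ(1−μ) = 0.3×0.7 = 0.21, and 0.1833 < 0.21.

Yes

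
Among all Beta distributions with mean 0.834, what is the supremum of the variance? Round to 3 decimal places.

For fixed mean μ the Beta variance is μ(1−μ)/(α+β+1), increasing as α+β decreases.
Its least upper bound (not attained) is μ(1−μ) = 0.834·0.166 = 0.138.

0.138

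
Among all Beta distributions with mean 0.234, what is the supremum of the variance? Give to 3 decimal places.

0.179

For fixed mean μ the Beta variance is μ(1−μ)/(α+β+1), increasing as α+β decreases.
Its least upper bound (not attained) is μ(1−μ) = 0.234·0.766 = 0.179.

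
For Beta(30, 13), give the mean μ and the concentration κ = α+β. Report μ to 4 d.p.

μ = 0.6977, κ = 43

κ = α+β = 30+13 = 43; μ = α/κ = 30/43 = 0.6977.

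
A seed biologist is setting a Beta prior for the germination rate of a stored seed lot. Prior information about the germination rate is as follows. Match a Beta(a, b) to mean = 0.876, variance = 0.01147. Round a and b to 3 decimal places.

By moment matching, a+b = μ(1−μ)/σ² − 1 = (0.876·0.124)/0.01147 − 1 = 9.4703 − 1 = 8.4703.
Since a/(a+b) = μ, a = 0.876·8.4703 = 7.420 and b = 0.124·8.4703 = 1.050.

a = 7.420, b = 1.050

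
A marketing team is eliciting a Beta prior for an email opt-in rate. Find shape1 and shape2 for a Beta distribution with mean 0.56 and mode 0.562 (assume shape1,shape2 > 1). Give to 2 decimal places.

shape1 = 34.72, shape2 = 27.28

With s = shape1+shape2: μ = shape1/s and mode = (shape1−1)/(s−2). Eliminating shape1 = μs,
μs − 1 = m(s−2) ⇒ s(μ−m) = 1−2m ⇒ s = -0.124/-0.002 = 62.0000.
So shape1 = μs = 34.72, shape2 = (1−μ)s = 27.28.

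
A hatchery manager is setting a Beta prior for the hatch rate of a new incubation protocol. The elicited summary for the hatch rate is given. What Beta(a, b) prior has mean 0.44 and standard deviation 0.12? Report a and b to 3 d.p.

a = 7.089, b = 9.022

First σ² = 0.0144. Setting a = μn, b = (1−μ)n with n = a+b,
μ(1−μ)/(n+1) = 0.0144 ⇒ n+1 = 0.2464/0.0144 = 17.1111 ⇒ n = 16.1111.
Hence a = 0.44×16.1111 = 7.089, b = 0.56×16.1111 = 9.022.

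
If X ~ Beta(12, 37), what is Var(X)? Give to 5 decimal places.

Var = αβ/[(α+β)²(α+β+1)] = (12×37)/(49²×50) = 444/120050 = 0.00370.

0.00370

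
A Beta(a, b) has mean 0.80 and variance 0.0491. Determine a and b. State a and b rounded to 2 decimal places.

a = 1.81, b = 0.45

By moment matching, a+b = μ(1−μ)/σ² − 1 = (0.80·0.20)/0.0491 − 1 = 3.2587 − 1 = 2.2587.
Since a/(a+b) = μ, a = 0.80·2.2587 = 1.81 and b = 0.20·2.2587 = 0.45.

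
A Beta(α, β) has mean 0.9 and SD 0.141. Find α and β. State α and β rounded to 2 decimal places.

First σ² = 0.019881. Setting α = μn, β = (1−μ)n with n = α+β,
μ(1−μ)/(n+1) = 0.019881 ⇒ n+1 = 0.09/0.019881 = 4.5269 ⇒ n = 3.5269.
Hence α = 0.9×3.5269 = 3.17, β = 0.1×3.5269 = 0.35.

α = 3.17, β = 0.35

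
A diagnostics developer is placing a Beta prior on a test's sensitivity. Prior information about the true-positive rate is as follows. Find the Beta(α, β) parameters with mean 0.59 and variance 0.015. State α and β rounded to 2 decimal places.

α = 8.92, β = 6.20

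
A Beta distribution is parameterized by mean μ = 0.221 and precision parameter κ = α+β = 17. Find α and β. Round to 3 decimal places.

α = 3.757, β = 13.243

Split κ in proportion μ : (1−μ): α = 0.221·17 = 3.757, β = 17 − 3.757 = 13.243.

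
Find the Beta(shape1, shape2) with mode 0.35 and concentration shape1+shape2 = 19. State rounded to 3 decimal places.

For shape1,shape2>1 the mode is (shape1−1)/(shape1+shape2−2), so shape1 = mode·(κ−2)+1 = 0.35×17+1 = 6.950.
And shape2 = (1−mode)·(κ−2)+1 = 0.65×17+1 = 12.050.

shape1 = 6.950, shape2 = 12.050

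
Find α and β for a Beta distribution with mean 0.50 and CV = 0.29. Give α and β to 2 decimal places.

α = 5.45, β = 5.45

σ = CV·μ = 0.29×0.50 = 0.14500, so σ² = 0.021025.
s+1 = μ(1−μ)/σ² = 0.2500/0.021025 = 11.8906, so s = α+β = 10.8906.
α = μs = 5.45, β = (1−μ)s = 5.45.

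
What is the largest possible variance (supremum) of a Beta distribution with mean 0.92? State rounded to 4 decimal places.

Var = μ(1−μ)/(α+β+1), which approaches μ(1−μ) as α+β → 0.
So the supremum is μ(1−μ) = 0.92×0.08 = 0.0736.

0.0736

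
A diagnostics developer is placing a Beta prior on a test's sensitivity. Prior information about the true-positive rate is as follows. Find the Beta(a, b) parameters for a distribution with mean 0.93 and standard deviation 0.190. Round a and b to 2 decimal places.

σ² = 0.190² = 0.036100.
With s = a+b, Var = μ(1−μ)/(s+1), so s+1 = (0.93×0.07)/0.036100 = 1.8033 and s = 0.8033.
a = μs = 0.75, b = (1−μ)s = 0.06.

a = 0.75, b = 0.06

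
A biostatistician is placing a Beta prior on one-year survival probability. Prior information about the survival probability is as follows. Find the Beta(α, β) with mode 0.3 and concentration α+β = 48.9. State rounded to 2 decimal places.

α = 15.07, β = 33.83

Since the density peak of Beta(α,β) is at (α−1)/(α+β−2),
α = 1 + 0.3(48.9−2) = 15.07 and β = 48.9 − 15.07 = 33.83.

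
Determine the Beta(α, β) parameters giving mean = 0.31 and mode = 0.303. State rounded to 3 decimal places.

α = 17.449, β = 38.837

Let s = α+β. Mean gives α = μs = 0.31s; mode gives (α−1)/(s−2) = 0.303.
Substituting: 0.31s − 1 = 0.303(s−2) = 0.303s − 0.606, so 0.007s = 0.394 and s = 56.2857.
Then α = 0.31×56.2857 = 17.449 and β = s−α = 38.837.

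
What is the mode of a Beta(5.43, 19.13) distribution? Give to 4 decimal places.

0.1964

The density x^(α−1)(1−x)^(β−1) is maximised at (α−1)/(α+β−2) = 4.43/22.56 = 0.1964.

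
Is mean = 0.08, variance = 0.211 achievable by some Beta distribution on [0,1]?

The Beta variance bound is σ² < μ(1−μ).
Here μ(1−μ) = 0.08×0.92 = 0.0736, and 0.211 ≥ 0.0736.

No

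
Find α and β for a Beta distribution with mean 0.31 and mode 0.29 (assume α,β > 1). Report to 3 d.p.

With s = α+β: μ = α/s and mode = (α−1)/(s−2). Eliminating α = μs,
μs − 1 = m(s−2) ⇒ s(μ−m) = 1−2m ⇒ s = 0.42/0.02 = 21.0000.
So α = μs = 6.510, β = (1−μ)s = 14.490.

α = 6.510, β = 14.490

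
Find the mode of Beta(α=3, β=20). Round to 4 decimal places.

The density x^(α−1)(1−x)^(β−1) is maximised at (α−1)/(α+β−2) = 2/21 = 0.0952.

0.0952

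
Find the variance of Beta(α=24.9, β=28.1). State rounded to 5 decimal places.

Var = αβ/[(α+β)²(α+β+1)] = (24.9×28.1)/(53.0²×54.0) = 699.69/151686.000 = 0.00461.

0.00461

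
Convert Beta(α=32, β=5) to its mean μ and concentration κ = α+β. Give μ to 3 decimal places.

κ = α+β = 32+5 = 37; μ = α/κ = 32/37 = 0.865.

μ = 0.865, κ = 37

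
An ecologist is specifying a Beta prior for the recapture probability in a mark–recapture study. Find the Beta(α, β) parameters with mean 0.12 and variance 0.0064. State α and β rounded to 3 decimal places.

By moment matching, α+β = μ(1−μ)/σ² − 1 = (0.12·0.88)/0.0064 − 1 = 16.5000 − 1 = 15.5000.
Since α/(α+β) = μ, α = 0.12·15.5000 = 1.860 and β = 0.88·15.5000 = 13.640.

α = 1.860, β = 13.640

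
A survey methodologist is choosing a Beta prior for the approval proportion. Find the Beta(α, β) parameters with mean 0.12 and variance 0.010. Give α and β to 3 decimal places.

Write ν = α+β; then α = μν and Var = μ(1−μ)/(ν+1).
ν = μ(1−μ)/Var − 1 = 0.1056/0.010 − 1 = 9.5600.
α = 0.12·9.5600 = 1.147, β = 0.88·9.5600 = 8.413.

α = 1.147, β = 8.413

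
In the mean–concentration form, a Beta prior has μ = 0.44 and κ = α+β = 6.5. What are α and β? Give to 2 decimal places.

α = μκ = 0.44×6.5 = 2.86 and β = (1−μ)κ = 0.56×6.5 = 3.64.

α = 2.86, β = 3.64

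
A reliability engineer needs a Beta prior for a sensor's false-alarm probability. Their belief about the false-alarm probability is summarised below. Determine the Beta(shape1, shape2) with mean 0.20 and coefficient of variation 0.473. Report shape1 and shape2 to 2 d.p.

shape1 = 3.38, shape2 = 13.50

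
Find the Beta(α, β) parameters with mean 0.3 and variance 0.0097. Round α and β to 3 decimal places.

α = 6.195, β = 14.455

By moment matching, α+β = μ(1−μ)/σ² − 1 = (0.3·0.7)/0.0097 − 1 = 21.6495 − 1 = 20.6495.
Since α/(α+β) = μ, α = 0.3·20.6495 = 6.195 and β = 0.7·20.6495 = 14.455.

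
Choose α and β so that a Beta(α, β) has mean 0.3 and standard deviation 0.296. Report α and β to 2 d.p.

First σ² = 0.087616. Setting α = μn, β = (1−μ)n with n = α+β,
μ(1−μ)/(n+1) = 0.087616 ⇒ n+1 = 0.21/0.087616 = 2.3968 ⇒ n = 1.3968.
Hence α = 0.3×1.3968 = 0.42, β = 0.7×1.3968 = 0.98.

α = 0.42, β = 0.98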